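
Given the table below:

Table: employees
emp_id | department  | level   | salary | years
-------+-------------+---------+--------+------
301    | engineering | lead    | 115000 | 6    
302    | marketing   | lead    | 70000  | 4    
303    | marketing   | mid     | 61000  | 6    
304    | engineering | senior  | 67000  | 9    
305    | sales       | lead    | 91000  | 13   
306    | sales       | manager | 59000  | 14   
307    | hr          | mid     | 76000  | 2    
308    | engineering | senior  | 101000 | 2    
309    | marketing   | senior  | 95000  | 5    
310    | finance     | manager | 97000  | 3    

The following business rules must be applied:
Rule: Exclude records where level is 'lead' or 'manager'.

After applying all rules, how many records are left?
5

Step 1: Count records to exclude
  - 3 (lead) + 2 (manager) = 5 records
Step 2: Total records: 10
Step 3: Remaining = 10 - 5 = 5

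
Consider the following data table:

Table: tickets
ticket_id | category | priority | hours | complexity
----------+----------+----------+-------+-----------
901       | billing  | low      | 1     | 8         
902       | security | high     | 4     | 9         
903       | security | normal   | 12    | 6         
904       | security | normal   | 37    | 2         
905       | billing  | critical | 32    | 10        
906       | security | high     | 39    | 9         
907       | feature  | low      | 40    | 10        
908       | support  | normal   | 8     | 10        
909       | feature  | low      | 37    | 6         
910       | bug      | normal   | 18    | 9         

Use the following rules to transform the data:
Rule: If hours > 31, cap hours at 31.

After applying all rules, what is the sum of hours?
198

Step 1: 5 records have hours > 31
Step 2: These records originally summed to 185
Step 3: After capping: 5 × 31 = 155
Step 4: Unaffected records sum: 43
Step 5: Final sum = 155 + 43 = 198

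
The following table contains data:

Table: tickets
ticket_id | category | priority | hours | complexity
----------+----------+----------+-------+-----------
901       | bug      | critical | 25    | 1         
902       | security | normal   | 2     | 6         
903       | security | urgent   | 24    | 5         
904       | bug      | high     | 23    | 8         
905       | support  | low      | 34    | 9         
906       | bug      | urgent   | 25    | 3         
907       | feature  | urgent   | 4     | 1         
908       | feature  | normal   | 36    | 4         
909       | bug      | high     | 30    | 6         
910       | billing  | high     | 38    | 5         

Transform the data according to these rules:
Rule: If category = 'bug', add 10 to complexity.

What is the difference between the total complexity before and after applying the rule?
40

Step 1: Original sum of complexity = 48
Step 2: 4 records have category = 'bug'
Step 3: Each affected record changes by 10
Step 4: Total change = 4 × 10 = 40
Step 5: New sum = 48 + 40 = 88
Step 6: Difference = |88 - 48| = 40
        (Sum increased by 40)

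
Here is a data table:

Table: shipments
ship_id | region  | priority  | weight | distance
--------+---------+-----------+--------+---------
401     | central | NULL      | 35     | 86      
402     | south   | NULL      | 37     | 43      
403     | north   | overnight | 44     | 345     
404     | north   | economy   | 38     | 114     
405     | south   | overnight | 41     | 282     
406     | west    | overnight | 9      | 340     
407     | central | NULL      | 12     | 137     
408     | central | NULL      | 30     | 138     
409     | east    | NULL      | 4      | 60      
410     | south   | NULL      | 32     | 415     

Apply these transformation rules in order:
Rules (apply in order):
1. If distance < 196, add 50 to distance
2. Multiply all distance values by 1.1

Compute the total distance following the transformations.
2486.0

Step 1: Apply Rule 1 - Add 50 to records with distance < 196
  - 6 records affected: 578 + (6 × 50) = 878
  - Unaffected records: 1382
  - Sum after Rule 1: 2260
Step 2: Apply Rule 2 - Multiply all by 1.1
  - 2260 × 1.1 = 2486.0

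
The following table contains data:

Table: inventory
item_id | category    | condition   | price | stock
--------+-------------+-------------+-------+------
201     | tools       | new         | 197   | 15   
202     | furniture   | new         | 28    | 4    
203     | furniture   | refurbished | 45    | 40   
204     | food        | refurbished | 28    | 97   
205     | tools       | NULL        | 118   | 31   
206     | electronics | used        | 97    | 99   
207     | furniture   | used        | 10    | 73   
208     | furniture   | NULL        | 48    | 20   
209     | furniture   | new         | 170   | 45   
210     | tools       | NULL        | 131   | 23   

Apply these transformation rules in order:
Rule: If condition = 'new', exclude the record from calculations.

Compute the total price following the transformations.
477

Step 1: Identify records where condition = 'new'
Step 2: The excluded records sum to 395
Step 3: Original total price = 872
Step 4: Remaining total = 872 - 395 = 477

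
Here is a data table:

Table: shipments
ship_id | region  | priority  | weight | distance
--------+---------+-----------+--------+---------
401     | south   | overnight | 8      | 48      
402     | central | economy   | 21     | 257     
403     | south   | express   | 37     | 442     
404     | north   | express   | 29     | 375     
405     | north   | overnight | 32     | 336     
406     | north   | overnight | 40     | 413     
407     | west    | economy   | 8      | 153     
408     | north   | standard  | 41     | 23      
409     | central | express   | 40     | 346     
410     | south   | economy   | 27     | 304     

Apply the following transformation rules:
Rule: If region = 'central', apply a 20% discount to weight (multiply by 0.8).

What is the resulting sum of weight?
270.8

Step 1: Records with region = 'central' have total weight = 61
Step 2: Apply multiplier: 61 × 0.8 = 48.8
Step 3: Other records total: 222
Step 4: Final sum = 48.8 + 222 = 270.8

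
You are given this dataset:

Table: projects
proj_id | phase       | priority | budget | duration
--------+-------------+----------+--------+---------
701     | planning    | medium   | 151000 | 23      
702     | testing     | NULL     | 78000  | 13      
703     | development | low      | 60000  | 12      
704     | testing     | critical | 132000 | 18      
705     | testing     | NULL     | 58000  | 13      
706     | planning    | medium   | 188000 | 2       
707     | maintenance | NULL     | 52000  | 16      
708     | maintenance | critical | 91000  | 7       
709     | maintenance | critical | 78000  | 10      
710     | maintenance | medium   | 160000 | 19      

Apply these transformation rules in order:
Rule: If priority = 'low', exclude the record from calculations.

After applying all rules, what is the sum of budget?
988000

Step 1: Identify records where priority = 'low'
Step 2: The excluded records sum to 60000
Step 3: Original total budget = 1048000
Step 4: Remaining total = 1048000 - 60000 = 988000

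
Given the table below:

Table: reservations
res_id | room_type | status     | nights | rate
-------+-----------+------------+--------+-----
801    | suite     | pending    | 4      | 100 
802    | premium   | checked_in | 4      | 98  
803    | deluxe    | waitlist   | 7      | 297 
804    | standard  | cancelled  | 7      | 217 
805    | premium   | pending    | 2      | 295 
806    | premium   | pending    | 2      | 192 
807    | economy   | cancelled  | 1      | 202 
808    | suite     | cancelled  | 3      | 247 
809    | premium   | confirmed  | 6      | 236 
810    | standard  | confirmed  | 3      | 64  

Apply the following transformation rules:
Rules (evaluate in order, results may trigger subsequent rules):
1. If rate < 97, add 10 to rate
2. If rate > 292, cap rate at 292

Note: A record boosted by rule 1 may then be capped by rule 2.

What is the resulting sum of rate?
1950

Step 1: Apply rule 1 to records with rate < 97
  - 1 records get bonus of 10
  - Of these, 0 records then exceed 292 and get capped
Step 2: Apply rule 2 to records with rate > 292
  - 2 records (original) are capped
Step 3: Calculate final sum = 1950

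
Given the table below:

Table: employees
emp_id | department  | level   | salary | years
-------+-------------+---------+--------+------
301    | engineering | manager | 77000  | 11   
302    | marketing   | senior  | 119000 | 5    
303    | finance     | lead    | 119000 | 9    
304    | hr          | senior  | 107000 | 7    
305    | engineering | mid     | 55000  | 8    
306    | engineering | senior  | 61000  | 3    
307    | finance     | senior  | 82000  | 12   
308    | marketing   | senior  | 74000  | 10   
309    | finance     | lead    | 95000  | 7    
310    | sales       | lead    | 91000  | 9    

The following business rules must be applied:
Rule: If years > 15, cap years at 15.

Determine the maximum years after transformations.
12

Step 1: Original maximum years = 12
Step 2: Check cap of 15 against maximum
Step 3: No records exceed the cap (max 12 <= cap 15), so no capping applies
Step 4: Maximum after transformation = 12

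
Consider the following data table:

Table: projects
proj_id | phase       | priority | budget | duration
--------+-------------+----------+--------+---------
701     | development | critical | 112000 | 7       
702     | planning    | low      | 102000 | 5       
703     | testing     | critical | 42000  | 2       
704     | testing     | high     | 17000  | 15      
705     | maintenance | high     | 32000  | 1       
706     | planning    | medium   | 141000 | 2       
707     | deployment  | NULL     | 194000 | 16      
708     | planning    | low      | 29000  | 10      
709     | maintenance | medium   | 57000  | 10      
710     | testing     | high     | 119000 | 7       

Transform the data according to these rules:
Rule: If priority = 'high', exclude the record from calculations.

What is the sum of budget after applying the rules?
677000

Step 1: Identify records where priority = 'high'
Step 2: The excluded records sum to 168000
Step 3: Original total budget = 845000
Step 4: Remaining total = 845000 - 168000 = 677000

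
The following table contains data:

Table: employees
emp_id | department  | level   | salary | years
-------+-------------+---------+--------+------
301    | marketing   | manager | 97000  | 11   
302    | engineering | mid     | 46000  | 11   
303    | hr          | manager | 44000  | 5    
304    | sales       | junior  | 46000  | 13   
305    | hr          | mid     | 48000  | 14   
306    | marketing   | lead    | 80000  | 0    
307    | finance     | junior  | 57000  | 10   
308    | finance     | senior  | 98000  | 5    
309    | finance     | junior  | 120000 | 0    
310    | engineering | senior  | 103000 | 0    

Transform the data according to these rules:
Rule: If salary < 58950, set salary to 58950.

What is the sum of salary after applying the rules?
792750

Step 1: 5 records have salary < 58950
Step 2: These records originally summed to 241000
Step 3: After setting to minimum: 5 × 58950 = 294750
Step 4: Unaffected records sum: 498000
Step 5: Final sum = 294750 + 498000 = 792750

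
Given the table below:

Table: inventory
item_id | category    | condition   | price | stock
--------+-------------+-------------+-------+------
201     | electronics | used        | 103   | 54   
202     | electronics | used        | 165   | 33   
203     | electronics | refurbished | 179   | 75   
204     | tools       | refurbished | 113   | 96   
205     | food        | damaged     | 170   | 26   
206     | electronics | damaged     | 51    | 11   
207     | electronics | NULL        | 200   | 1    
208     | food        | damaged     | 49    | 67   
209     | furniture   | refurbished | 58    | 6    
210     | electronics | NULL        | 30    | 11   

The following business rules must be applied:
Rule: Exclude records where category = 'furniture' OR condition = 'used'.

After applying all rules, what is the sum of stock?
287

Step 1: Find records where category = 'furniture' OR condition = 'used'
Step 2: 3 records match, summing to 93
Step 3: Original sum: 380
Step 4: Remaining sum = 380 - 93 = 287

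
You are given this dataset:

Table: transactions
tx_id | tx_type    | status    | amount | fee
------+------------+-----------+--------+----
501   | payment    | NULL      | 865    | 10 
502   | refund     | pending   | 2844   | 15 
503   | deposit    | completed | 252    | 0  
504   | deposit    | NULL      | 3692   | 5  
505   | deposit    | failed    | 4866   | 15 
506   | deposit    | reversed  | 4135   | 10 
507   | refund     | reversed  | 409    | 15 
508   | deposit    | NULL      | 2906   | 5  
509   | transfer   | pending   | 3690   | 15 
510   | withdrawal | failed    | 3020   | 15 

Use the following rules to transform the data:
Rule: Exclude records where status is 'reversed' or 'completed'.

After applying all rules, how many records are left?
7

Step 1: Count records to exclude
  - 2 (reversed) + 1 (completed) = 3 records
Step 2: Total records: 10
Step 3: Remaining = 10 - 3 = 7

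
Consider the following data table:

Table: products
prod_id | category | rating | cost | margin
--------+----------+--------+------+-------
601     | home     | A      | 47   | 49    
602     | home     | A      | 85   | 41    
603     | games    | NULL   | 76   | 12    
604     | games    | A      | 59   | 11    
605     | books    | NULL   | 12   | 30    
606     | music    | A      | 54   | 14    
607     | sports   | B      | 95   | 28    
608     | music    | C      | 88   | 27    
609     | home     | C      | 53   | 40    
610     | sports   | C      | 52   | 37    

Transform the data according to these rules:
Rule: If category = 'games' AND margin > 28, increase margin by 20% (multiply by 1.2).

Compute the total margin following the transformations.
289

Step 1: Find records where category = 'games' AND margin > 28
Step 2: 0 records match, summing to 0
Step 3: After multiplier: 0 × 1.2 = 0.0
Step 4: Unaffected records sum: 289
Step 5: Final sum = 0.0 + 289 = 289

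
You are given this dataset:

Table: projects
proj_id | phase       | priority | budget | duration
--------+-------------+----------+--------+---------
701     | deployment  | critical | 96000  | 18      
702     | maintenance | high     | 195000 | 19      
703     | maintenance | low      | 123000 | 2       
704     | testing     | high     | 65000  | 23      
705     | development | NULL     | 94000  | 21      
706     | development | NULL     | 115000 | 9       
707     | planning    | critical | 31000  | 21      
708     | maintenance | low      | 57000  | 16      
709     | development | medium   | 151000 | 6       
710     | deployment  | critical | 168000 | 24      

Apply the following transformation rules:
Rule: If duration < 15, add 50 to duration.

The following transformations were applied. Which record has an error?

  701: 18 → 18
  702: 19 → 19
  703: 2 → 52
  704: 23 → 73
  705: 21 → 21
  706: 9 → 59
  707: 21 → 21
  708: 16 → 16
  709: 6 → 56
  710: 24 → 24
Record 704 has an error. The correct transformed value should be 23, not 73.

Step 1: Check each record against the rule
Step 2: Record 704 has duration = 23
Step 3: Since 23 >= 15, the bonus should not have been applied
Step 4: Correct value = 23, but claimed value = 73
Conclusion: Record 704 has the error.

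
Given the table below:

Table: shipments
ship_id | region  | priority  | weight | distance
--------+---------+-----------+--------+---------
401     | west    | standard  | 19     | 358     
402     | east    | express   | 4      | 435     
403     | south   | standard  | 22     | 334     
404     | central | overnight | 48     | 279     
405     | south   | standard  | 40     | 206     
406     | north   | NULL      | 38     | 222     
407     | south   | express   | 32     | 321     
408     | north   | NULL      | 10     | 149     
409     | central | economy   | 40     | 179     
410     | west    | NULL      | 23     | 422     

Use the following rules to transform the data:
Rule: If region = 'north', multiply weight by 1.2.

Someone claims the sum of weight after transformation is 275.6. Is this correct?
No, the correct result is 285.6.

Step 1: Calculate the correct sum after transformation
Step 2: Apply multiplier 1.2 to records where region = 'north'
Step 3: Correct result = 285.6
Step 4: Claimed result = 275.6
Step 5: 285.6 ≠ 275.6
Conclusion: The claimed result is incorrect. The correct answer is 285.6.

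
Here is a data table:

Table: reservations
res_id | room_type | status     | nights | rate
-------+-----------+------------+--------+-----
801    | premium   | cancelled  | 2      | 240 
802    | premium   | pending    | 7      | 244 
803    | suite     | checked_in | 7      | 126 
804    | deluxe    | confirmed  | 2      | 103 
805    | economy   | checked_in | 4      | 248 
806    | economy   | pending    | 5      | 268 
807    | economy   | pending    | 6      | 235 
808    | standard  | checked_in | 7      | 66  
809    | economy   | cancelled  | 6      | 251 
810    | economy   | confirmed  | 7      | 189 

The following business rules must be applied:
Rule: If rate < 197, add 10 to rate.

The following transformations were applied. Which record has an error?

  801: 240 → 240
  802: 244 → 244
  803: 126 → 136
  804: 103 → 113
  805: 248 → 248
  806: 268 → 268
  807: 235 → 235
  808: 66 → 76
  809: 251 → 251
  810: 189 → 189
Record 810 has an error. The correct transformed value should be 199, not 189.

Step 1: Check each record against the rule
Step 2: Record 810 has rate = 189
Step 3: Since 189 < 197, the bonus should have been applied
Step 4: Correct value = 199, but claimed value = 189
Conclusion: Record 810 has the error.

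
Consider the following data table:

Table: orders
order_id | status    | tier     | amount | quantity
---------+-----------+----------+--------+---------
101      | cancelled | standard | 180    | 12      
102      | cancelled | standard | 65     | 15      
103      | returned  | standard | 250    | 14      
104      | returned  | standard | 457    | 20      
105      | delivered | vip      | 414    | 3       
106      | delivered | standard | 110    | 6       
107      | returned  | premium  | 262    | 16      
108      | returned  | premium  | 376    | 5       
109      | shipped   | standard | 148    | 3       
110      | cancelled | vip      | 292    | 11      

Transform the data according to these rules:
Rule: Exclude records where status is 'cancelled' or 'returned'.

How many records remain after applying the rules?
3

Step 1: Count records to exclude
  - 3 (cancelled) + 4 (returned) = 7 records
Step 2: Total records: 10
Step 3: Remaining = 10 - 7 = 3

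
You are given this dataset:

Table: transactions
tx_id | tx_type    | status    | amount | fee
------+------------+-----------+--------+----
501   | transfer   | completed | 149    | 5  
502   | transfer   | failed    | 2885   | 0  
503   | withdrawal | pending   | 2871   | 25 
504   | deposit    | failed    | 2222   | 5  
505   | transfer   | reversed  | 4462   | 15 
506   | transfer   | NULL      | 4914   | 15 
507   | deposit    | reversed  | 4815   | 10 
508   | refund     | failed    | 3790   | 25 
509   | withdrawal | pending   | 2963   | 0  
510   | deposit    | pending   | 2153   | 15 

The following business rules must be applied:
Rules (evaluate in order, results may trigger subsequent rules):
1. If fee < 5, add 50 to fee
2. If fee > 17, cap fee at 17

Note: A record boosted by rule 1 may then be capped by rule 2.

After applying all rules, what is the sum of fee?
133

Step 1: Apply rule 1 to records with fee < 5
  - 2 records get bonus of 50
  - Of these, 2 records then exceed 17 and get capped
Step 2: Apply rule 2 to records with fee > 17
  - 2 records (original) are capped
Step 3: Calculate final sum = 133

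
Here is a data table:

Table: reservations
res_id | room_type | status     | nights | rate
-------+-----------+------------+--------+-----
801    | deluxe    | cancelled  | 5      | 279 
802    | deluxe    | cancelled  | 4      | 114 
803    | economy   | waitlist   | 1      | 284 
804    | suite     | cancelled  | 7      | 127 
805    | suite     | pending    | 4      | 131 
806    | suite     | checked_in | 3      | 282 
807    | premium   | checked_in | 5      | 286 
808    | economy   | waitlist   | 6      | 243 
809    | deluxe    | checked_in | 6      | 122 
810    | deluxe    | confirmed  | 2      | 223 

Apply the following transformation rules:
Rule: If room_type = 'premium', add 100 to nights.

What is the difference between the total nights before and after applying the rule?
100

Step 1: Original sum of nights = 43
Step 2: 1 records have room_type = 'premium'
Step 3: Each affected record changes by 100
Step 4: Total change = 1 × 100 = 100
Step 5: New sum = 43 + 100 = 143
Step 6: Difference = |143 - 43| = 100
        (Sum increased by 100)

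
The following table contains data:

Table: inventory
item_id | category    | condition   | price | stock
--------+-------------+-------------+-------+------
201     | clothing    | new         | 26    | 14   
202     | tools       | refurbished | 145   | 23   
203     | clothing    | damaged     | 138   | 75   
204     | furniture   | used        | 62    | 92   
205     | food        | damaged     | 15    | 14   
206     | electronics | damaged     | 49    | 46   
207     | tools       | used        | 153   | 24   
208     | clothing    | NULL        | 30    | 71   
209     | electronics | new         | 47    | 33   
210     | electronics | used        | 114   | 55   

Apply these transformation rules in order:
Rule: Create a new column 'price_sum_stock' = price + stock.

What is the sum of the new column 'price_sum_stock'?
1226

Step 1: For each record, compute price + stock
Example calculations:
  26 + 14 = 40
  145 + 23 = 168
  138 + 75 = 213
  ...
Step 2: Sum all derived values
Step 3: Total = 1226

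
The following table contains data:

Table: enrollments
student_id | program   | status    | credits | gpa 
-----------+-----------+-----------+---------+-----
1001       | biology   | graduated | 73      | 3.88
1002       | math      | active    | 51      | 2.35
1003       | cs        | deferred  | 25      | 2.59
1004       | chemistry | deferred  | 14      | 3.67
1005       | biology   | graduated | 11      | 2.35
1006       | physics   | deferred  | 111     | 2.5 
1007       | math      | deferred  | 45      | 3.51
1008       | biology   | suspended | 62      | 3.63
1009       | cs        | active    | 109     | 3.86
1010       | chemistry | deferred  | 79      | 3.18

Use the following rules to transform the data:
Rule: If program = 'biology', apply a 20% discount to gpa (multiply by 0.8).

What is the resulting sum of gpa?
29.55

Step 1: Records with program = 'biology' have total gpa = 9.86
Step 2: Apply multiplier: 9.86 × 0.8 = 7.89
Step 3: Other records total: 21.66
Step 4: Final sum = 7.89 + 21.66 = 29.55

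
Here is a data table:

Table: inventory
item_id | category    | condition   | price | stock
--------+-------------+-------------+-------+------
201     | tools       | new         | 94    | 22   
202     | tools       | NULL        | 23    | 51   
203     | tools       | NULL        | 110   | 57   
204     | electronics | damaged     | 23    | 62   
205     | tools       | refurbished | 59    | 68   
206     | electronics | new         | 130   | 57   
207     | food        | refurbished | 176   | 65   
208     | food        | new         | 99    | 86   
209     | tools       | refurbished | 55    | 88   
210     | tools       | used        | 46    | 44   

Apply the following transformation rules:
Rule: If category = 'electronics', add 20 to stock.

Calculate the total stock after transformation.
640

Step 1: Count records where category = 'electronics': 2
Step 2: Total bonus added: 2 × 20 = 40
Step 3: Original sum of stock: 600
Step 4: Final sum = 600 + 40 = 640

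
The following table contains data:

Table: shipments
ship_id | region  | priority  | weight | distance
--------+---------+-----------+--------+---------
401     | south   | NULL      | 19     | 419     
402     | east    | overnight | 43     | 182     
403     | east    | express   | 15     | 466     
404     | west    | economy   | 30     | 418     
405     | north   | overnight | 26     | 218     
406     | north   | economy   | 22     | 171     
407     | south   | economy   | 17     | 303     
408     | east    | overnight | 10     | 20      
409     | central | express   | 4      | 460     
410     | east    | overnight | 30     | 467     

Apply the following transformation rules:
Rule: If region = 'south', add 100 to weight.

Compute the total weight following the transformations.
416

Step 1: Count records where region = 'south': 2
Step 2: Total bonus added: 2 × 100 = 200
Step 3: Original sum of weight: 216
Step 4: Final sum = 216 + 200 = 416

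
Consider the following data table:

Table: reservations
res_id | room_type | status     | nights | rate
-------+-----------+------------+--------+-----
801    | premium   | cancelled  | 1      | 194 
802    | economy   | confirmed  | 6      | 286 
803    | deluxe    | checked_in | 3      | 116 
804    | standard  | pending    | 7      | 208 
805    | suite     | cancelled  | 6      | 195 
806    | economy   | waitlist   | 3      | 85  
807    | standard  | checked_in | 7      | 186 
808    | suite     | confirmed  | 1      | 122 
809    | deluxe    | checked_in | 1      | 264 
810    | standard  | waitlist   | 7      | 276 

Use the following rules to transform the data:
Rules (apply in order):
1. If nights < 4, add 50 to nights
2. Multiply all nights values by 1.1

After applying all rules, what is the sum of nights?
321.2

Step 1: Apply Rule 1 - Add 50 to records with nights < 4
  - 5 records affected: 9 + (5 × 50) = 259
  - Unaffected records: 33
  - Sum after Rule 1: 292
Step 2: Apply Rule 2 - Multiply all by 1.1
  - 292 × 1.1 = 321.2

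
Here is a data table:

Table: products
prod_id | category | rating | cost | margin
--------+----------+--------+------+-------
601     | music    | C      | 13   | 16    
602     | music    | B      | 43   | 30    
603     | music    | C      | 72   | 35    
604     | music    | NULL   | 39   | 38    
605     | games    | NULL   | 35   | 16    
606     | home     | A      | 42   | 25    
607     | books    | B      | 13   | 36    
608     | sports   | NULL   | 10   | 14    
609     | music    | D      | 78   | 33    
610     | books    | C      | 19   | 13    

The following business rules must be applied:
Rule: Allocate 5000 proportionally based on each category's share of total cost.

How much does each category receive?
books: 439.56, games: 480.77, home: 576.92, music: 3365.38, sports: 137.36

Step 1: Calculate total cost = 364
Step 2: Calculate each category's proportion:
  books: 32/364 = 8.79% → 439.56
  games: 35/364 = 9.62% → 480.77
  home: 42/364 = 11.54% → 576.92
  music: 245/364 = 67.31% → 3365.38
  sports: 10/364 = 2.75% → 137.36
Step 3: Verify: sum of allocations ≈ 5000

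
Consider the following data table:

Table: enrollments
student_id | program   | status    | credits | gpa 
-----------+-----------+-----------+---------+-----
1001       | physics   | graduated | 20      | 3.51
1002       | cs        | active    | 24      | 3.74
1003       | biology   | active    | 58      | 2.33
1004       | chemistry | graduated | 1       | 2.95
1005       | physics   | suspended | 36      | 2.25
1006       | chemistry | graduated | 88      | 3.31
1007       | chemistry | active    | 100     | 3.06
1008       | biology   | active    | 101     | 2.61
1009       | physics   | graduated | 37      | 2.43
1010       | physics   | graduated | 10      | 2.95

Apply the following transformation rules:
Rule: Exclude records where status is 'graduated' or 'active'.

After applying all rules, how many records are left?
1

Step 1: Count records to exclude
  - 5 (graduated) + 4 (active) = 9 records
Step 2: Total records: 10
Step 3: Remaining = 10 - 9 = 1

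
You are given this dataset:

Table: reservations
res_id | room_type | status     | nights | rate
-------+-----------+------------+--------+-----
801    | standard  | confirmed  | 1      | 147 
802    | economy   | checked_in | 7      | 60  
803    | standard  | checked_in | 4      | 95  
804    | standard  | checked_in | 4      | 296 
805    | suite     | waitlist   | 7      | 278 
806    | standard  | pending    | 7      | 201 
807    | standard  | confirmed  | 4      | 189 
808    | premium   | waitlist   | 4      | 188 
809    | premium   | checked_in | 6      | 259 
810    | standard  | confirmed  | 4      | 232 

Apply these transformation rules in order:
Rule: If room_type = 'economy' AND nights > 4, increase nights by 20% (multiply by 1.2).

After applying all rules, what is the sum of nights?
49.4

Step 1: Find records where room_type = 'economy' AND nights > 4
Step 2: 1 records match, summing to 7
Step 3: After multiplier: 7 × 1.2 = 8.4
Step 4: Unaffected records sum: 41
Step 5: Final sum = 8.4 + 41 = 49.4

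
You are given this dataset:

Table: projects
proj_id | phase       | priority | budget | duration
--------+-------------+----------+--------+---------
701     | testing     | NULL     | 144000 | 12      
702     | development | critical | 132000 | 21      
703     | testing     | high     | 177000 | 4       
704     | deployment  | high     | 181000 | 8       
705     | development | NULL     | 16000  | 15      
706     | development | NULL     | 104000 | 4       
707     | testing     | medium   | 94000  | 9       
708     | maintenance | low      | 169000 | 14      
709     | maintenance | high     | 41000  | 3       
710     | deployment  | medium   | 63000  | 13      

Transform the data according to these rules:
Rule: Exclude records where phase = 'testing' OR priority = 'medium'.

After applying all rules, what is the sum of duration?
65

Step 1: Find records where phase = 'testing' OR priority = 'medium'
Step 2: 4 records match, summing to 38
Step 3: Original sum: 103
Step 4: Remaining sum = 103 - 38 = 65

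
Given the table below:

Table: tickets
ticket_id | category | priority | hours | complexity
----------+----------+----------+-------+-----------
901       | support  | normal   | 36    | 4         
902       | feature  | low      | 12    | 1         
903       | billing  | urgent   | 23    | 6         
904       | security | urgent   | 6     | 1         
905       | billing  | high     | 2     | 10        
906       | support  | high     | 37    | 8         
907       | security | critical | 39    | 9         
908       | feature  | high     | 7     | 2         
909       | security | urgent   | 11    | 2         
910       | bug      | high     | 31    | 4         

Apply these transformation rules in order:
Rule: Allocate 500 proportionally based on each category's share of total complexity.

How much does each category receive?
billing: 170.21, bug: 42.55, feature: 31.91, security: 127.66, support: 127.66

Step 1: Calculate total complexity = 47
Step 2: Calculate each category's proportion:
  billing: 16/47 = 34.04% → 170.21
  bug: 4/47 = 8.51% → 42.55
  feature: 3/47 = 6.38% → 31.91
  security: 12/47 = 25.53% → 127.66
  support: 12/47 = 25.53% → 127.66
Step 3: Verify: sum of allocations ≈ 500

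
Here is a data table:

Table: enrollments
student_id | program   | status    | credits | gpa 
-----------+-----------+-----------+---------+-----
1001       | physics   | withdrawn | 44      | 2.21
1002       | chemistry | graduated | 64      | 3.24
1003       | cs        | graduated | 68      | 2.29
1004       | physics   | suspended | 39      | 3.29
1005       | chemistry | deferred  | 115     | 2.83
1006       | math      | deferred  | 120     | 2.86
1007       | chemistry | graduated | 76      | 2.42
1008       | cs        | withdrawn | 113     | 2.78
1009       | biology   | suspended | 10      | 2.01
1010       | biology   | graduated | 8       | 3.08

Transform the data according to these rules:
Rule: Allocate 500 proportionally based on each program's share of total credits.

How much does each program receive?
biology: 13.7, chemistry: 194.06, cs: 137.75, math: 91.32, physics: 63.17

Step 1: Calculate total credits = 657
Step 2: Calculate each program's proportion:
  biology: 18/657 = 2.74% → 13.7
  chemistry: 255/657 = 38.81% → 194.06
  cs: 181/657 = 27.55% → 137.75
  math: 120/657 = 18.26% → 91.32
  physics: 83/657 = 12.63% → 63.17
Step 3: Verify: sum of allocations ≈ 500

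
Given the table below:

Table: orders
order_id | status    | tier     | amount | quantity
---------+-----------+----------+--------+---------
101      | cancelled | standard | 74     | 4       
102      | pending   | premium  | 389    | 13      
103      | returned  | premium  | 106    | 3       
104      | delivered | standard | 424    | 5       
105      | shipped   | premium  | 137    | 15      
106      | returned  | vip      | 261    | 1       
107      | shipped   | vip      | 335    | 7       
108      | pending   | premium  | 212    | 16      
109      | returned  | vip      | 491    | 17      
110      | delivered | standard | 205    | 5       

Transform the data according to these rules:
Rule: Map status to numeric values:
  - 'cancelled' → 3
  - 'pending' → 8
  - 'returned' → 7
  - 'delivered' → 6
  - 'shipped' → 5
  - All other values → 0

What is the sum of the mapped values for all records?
62

Step 1: Apply mapping to each record
Step 2: Count by status:
  'cancelled': 1 records × 3 = 3
  'pending': 2 records × 8 = 16
  'returned': 3 records × 7 = 21
  'delivered': 2 records × 6 = 12
  'shipped': 2 records × 5 = 10
Step 3: Sum all mapped values = 62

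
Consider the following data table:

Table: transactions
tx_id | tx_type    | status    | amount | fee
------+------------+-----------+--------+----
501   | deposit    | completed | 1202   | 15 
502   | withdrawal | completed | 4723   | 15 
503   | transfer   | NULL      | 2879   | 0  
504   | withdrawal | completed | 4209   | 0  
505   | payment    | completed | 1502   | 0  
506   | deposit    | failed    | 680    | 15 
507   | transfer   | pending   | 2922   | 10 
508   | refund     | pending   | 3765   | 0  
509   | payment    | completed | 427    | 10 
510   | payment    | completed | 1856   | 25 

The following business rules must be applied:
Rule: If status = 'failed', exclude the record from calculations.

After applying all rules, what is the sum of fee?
75

Step 1: Identify records where status = 'failed'
Step 2: The excluded records sum to 15
Step 3: Original total fee = 90
Step 4: Remaining total = 90 - 15 = 75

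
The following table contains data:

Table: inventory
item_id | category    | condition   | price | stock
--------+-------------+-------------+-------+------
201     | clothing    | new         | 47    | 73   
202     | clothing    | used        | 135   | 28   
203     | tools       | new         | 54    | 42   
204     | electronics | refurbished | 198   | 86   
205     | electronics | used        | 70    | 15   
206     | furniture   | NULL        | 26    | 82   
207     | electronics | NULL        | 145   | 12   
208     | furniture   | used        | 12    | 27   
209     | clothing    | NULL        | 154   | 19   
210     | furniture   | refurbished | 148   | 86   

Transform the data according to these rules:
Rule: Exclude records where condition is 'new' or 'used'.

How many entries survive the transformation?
5

Step 1: Count records to exclude
  - 2 (new) + 3 (used) = 5 records
Step 2: Total records: 10
Step 3: Remaining = 10 - 5 = 5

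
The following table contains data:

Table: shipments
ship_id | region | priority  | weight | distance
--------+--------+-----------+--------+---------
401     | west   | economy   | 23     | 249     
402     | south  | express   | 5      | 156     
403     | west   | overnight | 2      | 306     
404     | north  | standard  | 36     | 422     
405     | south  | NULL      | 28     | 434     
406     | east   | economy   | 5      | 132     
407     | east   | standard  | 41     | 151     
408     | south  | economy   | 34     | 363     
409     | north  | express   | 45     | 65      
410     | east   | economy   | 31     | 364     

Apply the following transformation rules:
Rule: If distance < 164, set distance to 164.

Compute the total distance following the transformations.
2794

Step 1: 4 records have distance < 164
Step 2: These records originally summed to 504
Step 3: After setting to minimum: 4 × 164 = 656
Step 4: Unaffected records sum: 2138
Step 5: Final sum = 656 + 2138 = 2794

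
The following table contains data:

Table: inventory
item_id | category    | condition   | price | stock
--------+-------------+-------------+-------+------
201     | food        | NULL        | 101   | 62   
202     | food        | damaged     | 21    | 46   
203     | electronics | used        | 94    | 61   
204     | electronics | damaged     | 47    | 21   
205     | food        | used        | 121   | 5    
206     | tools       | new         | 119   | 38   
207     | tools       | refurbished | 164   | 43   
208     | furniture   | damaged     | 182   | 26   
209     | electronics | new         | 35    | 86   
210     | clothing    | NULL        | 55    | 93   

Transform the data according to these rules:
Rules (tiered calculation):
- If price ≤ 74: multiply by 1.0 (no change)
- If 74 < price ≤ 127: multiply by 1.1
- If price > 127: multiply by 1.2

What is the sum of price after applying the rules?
1051.7

Step 1: Tier 1 (price ≤ 74): 4 records, sum = 158 × 1.0 = 158.0
Step 2: Tier 2 (74 < price ≤ 127): 4 records, sum = 435 × 1.1 = 478.5
Step 3: Tier 3 (price > 127): 2 records, sum = 346 × 1.2 = 415.2
Step 4: Final sum = 158.0 + 478.5 + 415.2 = 1051.7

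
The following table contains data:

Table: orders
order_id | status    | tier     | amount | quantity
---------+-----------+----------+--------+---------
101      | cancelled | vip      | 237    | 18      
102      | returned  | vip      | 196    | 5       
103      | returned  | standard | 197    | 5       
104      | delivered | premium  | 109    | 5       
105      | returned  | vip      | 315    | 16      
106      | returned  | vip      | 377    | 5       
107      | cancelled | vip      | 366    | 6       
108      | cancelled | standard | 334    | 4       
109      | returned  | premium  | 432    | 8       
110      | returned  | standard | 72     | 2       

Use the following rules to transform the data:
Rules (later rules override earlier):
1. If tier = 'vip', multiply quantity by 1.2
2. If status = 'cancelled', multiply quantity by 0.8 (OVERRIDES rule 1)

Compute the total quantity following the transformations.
73.6

Step 1: Rule 2 takes priority for records with status = 'cancelled'
  - 3 records: 28 × 0.8 = 22.4
Step 2: Rule 1 applies to remaining records with tier = 'vip'
  - 3 records: 26 × 1.2 = 31.2
Step 3: Other records unchanged: 20
Step 4: Final sum = 22.4 + 31.2 + 20 = 73.6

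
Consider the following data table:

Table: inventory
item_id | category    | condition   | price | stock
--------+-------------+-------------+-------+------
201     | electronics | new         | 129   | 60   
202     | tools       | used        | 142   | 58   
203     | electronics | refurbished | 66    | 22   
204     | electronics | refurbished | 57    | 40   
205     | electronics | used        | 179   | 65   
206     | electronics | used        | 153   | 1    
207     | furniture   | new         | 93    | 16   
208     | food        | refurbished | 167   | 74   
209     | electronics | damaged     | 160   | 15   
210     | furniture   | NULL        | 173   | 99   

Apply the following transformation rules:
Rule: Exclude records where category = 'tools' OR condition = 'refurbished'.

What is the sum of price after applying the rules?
887

Step 1: Find records where category = 'tools' OR condition = 'refurbished'
Step 2: 4 records match, summing to 432
Step 3: Original sum: 1319
Step 4: Remaining sum = 1319 - 432 = 887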